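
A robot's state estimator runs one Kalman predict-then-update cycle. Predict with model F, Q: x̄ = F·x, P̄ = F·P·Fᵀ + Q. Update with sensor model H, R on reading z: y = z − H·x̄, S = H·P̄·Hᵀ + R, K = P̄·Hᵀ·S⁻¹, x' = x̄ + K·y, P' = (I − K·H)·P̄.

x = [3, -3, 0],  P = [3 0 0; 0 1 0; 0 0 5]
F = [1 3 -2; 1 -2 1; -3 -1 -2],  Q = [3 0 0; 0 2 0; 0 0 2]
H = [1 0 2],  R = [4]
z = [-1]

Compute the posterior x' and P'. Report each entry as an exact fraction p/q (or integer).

x̄ = F·x = [-6, 9, -6]
P̄ = F·P·Fᵀ + Q = [35 -13 8; -13 14 -17; 8 -17 50]
y = z − H·x̄ = [17]
S = H·P̄·Hᵀ + R = [271]
K = P̄·Hᵀ·S⁻¹ = [51/271; -47/271; 108/271]
x' = x̄ + K·y = [-759/271, 1640/271, 210/271]
P' = (I − K·H)·P̄ = [6884/271 -1126/271 -3340/271; -1126/271 1585/271 469/271; -3340/271 469/271 1886/271]

x' = [-759/271, 1640/271, 210/271]
P' = [6884/271 -1126/271 -3340/271; -1126/271 1585/271 469/271; -3340/271 469/271 1886/271]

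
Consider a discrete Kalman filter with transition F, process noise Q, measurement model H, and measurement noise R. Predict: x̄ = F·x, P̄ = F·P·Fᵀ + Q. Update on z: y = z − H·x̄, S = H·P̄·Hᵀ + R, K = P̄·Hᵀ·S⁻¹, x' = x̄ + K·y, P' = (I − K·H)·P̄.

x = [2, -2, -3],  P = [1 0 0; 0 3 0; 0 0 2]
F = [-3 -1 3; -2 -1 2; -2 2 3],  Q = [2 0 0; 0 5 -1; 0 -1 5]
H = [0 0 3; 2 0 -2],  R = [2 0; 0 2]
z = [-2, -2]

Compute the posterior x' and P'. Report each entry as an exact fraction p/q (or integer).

x̄ = F·x = [-13, -8, -17]
P̄ = F·P·Fᵀ + Q = [32 21 18; 21 20 9; 18 9 39]
y = z − H·x̄ = [49, -10]
S = H·P̄·Hᵀ + R = [353 -126; -126 142]
K = P̄·Hᵀ·S⁻¹ = [5598/17125 8344/17125; 3429/17125 5937/17125; 5661/17125 -42/17125]
x' = x̄ + K·y = [-31763/17125, -28349/17125, -13316/17125]
P' = (I − K·H)·P̄ = [12076/17125 8223/17125 3732/17125; 8223/17125 107429/17125 2286/17125; 3732/17125 2286/17125 3774/17125]

x' = [-31763/17125, -28349/17125, -13316/17125]
P' = [12076/17125 8223/17125 3732/17125; 8223/17125 107429/17125 2286/17125; 3732/17125 2286/17125 3774/17125]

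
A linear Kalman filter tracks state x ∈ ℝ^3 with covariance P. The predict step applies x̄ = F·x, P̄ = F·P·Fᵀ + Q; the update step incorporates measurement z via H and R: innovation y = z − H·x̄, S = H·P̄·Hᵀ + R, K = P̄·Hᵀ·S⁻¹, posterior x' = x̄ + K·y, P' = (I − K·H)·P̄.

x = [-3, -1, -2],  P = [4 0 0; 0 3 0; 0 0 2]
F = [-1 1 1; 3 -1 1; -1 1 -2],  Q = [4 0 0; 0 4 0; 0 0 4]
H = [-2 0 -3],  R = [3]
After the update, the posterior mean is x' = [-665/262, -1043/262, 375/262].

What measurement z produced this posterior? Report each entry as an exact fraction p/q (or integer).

x̄ = F·x = [0, -10, 6]
P̄ = F·P·Fᵀ + Q = [13 -13 3; -13 45 -19; 3 -19 19]
S = H·P̄·Hᵀ + R = [262]
K = P̄·Hᵀ·S⁻¹ = [-35/262; 83/262; -63/262]
x' − x̄ = [-665/262, 1577/262, -1197/262] = K·y
y = (KᵀK)⁻¹·Kᵀ·(x' − x̄) = [19]
z = y + H·x̄ = [19] + [-18] = [1]

z = [1]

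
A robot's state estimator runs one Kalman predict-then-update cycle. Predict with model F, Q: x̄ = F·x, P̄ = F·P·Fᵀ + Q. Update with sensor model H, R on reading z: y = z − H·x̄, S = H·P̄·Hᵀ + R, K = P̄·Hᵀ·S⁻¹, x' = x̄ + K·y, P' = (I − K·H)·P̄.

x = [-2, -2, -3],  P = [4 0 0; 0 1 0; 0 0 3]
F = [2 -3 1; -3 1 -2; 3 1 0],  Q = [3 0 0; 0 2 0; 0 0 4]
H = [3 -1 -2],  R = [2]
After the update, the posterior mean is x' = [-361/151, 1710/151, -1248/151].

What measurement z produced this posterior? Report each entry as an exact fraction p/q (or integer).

z = [-2]

x̄ = F·x = [-1, 10, -8]
P̄ = F·P·Fᵀ + Q = [31 -33 21; -33 51 -35; 21 -35 41]
S = H·P̄·Hᵀ + R = [302]
K = P̄·Hᵀ·S⁻¹ = [42/151; -40/151; 8/151]
x' − x̄ = [-210/151, 200/151, -40/151] = K·y
y = (KᵀK)⁻¹·Kᵀ·(x' − x̄) = [-5]
z = y + H·x̄ = [-5] + [3] = [-2]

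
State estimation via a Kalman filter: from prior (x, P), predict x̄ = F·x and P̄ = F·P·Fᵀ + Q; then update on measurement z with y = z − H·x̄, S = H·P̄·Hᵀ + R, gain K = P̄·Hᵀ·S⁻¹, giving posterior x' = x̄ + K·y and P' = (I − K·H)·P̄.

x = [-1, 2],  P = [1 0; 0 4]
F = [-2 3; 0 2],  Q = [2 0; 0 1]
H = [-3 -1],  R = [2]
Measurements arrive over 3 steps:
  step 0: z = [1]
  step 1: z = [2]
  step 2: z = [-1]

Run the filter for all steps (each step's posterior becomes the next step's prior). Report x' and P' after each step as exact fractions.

step 0: x̄ = F·x = [8, 4]
step 0: P̄ = F·P·Fᵀ + Q = [42 24; 24 17]
step 0: y = z − H·x̄ = [29]
step 0: S = H·P̄·Hᵀ + R = [541]
step 0: K = P̄·Hᵀ·S⁻¹ = [-150/541; -89/541]
step 0: x' = x̄ + K·y = [-22/541, -417/541]
step 0: P' = (I − K·H)·P̄ = [222/541 -366/541; -366/541 1276/541]
step 1: x̄ = F·x = [-1207/541, -834/541]
step 1: P̄ = F·P·Fᵀ + Q = [17846/541 9120/541; 9120/541 5645/541]
step 1: y = z − H·x̄ = [-3373/541]
step 1: S = H·P̄·Hᵀ + R = [222061/541]
step 1: K = P̄·Hᵀ·S⁻¹ = [-62658/222061; -4715/31723]
step 1: x' = x̄ + K·y = [-104773/222061, -19507/31723]
step 1: P' = (I − K·H)·P̄ = [68162/222061 -11310/31723; -11310/31723 43360/31723]
step 2: x̄ = F·x = [-200101/222061, -39014/31723]
step 2: P̄ = F·P·Fᵀ + Q = [4398490/222061 305400/31723; 305400/31723 205163/31723]
step 2: y = z − H·x̄ = [-1095462/222061]
step 2: S = H·P̄·Hᵀ + R = [54293473/222061]
step 2: K = P̄·Hᵀ·S⁻¹ = [-15333270/54293473; -7849541/54293473]
step 2: x' = x̄ + K·y = [26717147/54293473, -28048892/54293473]
step 2: P' = (I − K·H)·P̄ = [16662670/54293473 -19321470/54293473; -19321470/54293473 73663492/54293473]

step 0: x' = [-22/541, -417/541], P' = [222/541 -366/541; -366/541 1276/541]
step 1: x' = [-104773/222061, -19507/31723], P' = [68162/222061 -11310/31723; -11310/31723 43360/31723]
step 2: x' = [26717147/54293473, -28048892/54293473], P' = [16662670/54293473 -19321470/54293473; -19321470/54293473 73663492/54293473]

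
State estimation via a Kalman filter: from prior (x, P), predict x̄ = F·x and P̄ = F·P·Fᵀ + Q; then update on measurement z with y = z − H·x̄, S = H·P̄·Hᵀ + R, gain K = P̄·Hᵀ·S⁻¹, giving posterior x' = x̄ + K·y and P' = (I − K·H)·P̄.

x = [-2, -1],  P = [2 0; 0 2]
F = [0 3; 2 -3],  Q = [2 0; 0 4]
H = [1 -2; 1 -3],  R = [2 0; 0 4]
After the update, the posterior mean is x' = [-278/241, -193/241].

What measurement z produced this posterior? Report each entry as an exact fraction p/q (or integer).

x̄ = F·x = [-3, -1]
P̄ = F·P·Fᵀ + Q = [20 -18; -18 30]
S = H·P̄·Hᵀ + R = [214 290; 290 402]
K = P̄·Hᵀ·S⁻¹ = [263/482 -101/482; -9/482 -123/482]
x' − x̄ = [445/241, 48/241] = K·y
y = (KᵀK)⁻¹·Kᵀ·(x' − x̄) = [3, -1]
z = y + H·x̄ = [3, -1] + [-1, 0] = [2, -1]

z = [2, -1]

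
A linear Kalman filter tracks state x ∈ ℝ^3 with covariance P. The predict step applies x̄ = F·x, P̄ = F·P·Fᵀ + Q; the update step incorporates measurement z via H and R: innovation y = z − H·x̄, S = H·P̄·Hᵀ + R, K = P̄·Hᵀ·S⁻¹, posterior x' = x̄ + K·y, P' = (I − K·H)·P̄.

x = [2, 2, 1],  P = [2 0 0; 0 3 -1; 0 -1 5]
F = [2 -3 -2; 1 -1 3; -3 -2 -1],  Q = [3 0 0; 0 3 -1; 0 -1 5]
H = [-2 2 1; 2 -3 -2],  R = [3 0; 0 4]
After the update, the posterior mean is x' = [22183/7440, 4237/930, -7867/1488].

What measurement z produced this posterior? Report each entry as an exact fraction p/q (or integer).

x̄ = F·x = [-4, 3, -11]
P̄ = F·P·Fᵀ + Q = [46 -10 9; -10 59 -11; 9 -11 36]
S = H·P̄·Hᵀ + R = [459 -579; -579 779]
K = P̄·Hᵀ·S⁻¹ = [-20021/22320 -3967/7440; -299/2790 -283/930; -3055/4464 -797/1488]
x' − x̄ = [51943/7440, 1447/930, 8501/1488] = K·y
y = (KᵀK)⁻¹·Kᵀ·(x' − x̄) = [-6, -3]
z = y + H·x̄ = [-6, -3] + [3, 5] = [-3, 2]

z = [-3, 2]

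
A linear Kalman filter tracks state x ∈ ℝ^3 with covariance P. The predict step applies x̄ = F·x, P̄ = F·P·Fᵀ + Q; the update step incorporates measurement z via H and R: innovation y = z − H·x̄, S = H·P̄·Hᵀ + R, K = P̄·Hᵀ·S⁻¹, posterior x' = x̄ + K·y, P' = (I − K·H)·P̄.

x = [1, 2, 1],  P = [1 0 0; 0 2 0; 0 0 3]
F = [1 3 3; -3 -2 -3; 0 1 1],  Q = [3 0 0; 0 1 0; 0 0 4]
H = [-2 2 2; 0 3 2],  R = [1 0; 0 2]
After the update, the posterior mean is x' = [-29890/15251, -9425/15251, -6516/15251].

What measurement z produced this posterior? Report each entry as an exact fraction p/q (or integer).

z = [2, -3]

x̄ = F·x = [10, -10, 3]
P̄ = F·P·Fᵀ + Q = [49 -42 15; -42 45 -13; 15 -13 9]
S = H·P̄·Hᵀ + R = [525 368; 368 287]
K = P̄·Hᵀ·S⁻¹ = [-8296/15251 5536/15251; 2364/15251 2761/15251; -3178/15251 2959/15251]
x' − x̄ = [-182400/15251, 143085/15251, -52269/15251] = K·y
y = (KᵀK)⁻¹·Kᵀ·(x' − x̄) = [36, 21]
z = y + H·x̄ = [36, 21] + [-34, -24] = [2, -3]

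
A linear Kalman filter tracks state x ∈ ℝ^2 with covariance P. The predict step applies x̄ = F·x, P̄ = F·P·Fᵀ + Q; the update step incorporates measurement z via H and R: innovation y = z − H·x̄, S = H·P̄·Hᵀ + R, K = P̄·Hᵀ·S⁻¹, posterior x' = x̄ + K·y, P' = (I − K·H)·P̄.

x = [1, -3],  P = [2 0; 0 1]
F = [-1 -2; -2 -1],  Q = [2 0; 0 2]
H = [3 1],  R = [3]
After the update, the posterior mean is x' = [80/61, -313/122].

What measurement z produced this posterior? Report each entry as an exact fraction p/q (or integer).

x̄ = F·x = [5, 1]
P̄ = F·P·Fᵀ + Q = [8 6; 6 11]
S = H·P̄·Hᵀ + R = [122]
K = P̄·Hᵀ·S⁻¹ = [15/61; 29/122]
x' − x̄ = [-225/61, -435/122] = K·y
y = (KᵀK)⁻¹·Kᵀ·(x' − x̄) = [-15]
z = y + H·x̄ = [-15] + [16] = [1]

z = [1]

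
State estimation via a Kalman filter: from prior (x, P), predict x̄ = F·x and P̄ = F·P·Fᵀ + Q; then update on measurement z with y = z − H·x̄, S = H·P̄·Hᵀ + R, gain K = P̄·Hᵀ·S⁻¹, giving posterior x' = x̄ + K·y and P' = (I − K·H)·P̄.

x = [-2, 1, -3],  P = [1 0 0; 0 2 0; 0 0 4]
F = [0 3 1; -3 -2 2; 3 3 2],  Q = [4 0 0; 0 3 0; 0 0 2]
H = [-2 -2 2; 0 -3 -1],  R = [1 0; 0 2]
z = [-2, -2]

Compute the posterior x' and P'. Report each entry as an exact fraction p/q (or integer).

x̄ = F·x = [0, -2, -9]
P̄ = F·P·Fᵀ + Q = [26 -4 26; -4 36 -5; 26 -5 45]
y = z − H·x̄ = [12, -17]
S = H·P̄·Hᵀ + R = [229 174; 174 341]
K = P̄·Hᵀ·S⁻¹ = [5164/47813 -4598/47813; -7312/47813 -10711/47813; 21588/47813 -15222/47813]
x' = x̄ + K·y = [140134/47813, -1283/47813, 87513/47813]
P' = (I − K·H)·P̄ = [1137454/47813 -282710/47813 857326/47813; -282710/47813 76947/47813 -209419/47813; 857326/47813 -209419/47813 658701/47813]

x' = [140134/47813, -1283/47813, 87513/47813]
P' = [1137454/47813 -282710/47813 857326/47813; -282710/47813 76947/47813 -209419/47813; 857326/47813 -209419/47813 658701/47813]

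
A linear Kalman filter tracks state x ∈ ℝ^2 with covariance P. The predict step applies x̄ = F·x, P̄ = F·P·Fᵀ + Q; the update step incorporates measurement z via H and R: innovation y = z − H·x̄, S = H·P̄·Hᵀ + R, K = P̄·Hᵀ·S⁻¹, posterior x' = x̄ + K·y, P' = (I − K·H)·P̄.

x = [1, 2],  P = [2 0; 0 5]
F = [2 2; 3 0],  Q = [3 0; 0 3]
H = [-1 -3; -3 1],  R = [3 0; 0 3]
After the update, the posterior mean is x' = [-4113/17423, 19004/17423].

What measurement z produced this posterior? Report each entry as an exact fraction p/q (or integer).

x̄ = F·x = [6, 3]
P̄ = F·P·Fᵀ + Q = [31 12; 12 21]
S = H·P̄·Hᵀ + R = [295 126; 126 231]
K = P̄·Hᵀ·S⁻¹ = [-251/2489 -5151/17423; -735/2489 1675/17423]
x' − x̄ = [-108651/17423, -33265/17423] = K·y
y = (KᵀK)⁻¹·Kᵀ·(x' − x̄) = [12, 17]
z = y + H·x̄ = [12, 17] + [-15, -15] = [-3, 2]

z = [-3, 2]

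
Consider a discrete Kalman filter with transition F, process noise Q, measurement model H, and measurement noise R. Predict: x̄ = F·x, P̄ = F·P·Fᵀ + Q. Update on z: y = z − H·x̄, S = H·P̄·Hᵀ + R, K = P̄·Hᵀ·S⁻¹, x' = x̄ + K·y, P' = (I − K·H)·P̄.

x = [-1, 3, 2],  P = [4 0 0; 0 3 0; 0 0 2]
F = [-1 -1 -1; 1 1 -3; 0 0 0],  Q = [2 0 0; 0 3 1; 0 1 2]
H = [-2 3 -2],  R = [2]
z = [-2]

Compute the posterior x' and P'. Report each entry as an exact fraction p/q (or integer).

x' = [-637/153, -176/51, -1/153]
P' = [2741/306 299/51 -25/306; 299/51 84/17 65/51; -25/306 65/51 611/306]

x̄ = F·x = [-4, -4, 0]
P̄ = F·P·Fᵀ + Q = [11 -1 0; -1 28 1; 0 1 2]
y = z − H·x̄ = [2]
S = H·P̄·Hᵀ + R = [306]
K = P̄·Hᵀ·S⁻¹ = [-25/306; 14/51; -1/306]
x' = x̄ + K·y = [-637/153, -176/51, -1/153]
P' = (I − K·H)·P̄ = [2741/306 299/51 -25/306; 299/51 84/17 65/51; -25/306 65/51 611/306]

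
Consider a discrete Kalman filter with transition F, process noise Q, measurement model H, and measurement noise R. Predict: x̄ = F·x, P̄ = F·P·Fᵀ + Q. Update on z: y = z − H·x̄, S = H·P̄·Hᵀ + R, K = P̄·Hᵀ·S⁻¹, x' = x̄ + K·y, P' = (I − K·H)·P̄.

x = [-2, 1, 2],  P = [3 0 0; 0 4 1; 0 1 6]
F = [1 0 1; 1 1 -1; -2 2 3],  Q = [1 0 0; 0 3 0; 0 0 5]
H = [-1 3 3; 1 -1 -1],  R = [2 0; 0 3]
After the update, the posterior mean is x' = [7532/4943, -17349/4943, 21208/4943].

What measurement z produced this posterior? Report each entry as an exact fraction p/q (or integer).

x̄ = F·x = [0, -3, 12]
P̄ = F·P·Fᵀ + Q = [10 -2 14; -2 14 -15; 14 -15 99]
S = H·P̄·Hᵀ + R = [687 -211; -211 72]
K = P̄·Hᵀ·S⁻¹ = [1450/4943 4112/4943; -283/4943 -898/4943; 2366/4943 2128/4943]
x' − x̄ = [7532/4943, -2520/4943, -38108/4943] = K·y
y = (KᵀK)⁻¹·Kᵀ·(x' − x̄) = [-26, 11]
z = y + H·x̄ = [-26, 11] + [27, -9] = [1, 2]

z = [1, 2]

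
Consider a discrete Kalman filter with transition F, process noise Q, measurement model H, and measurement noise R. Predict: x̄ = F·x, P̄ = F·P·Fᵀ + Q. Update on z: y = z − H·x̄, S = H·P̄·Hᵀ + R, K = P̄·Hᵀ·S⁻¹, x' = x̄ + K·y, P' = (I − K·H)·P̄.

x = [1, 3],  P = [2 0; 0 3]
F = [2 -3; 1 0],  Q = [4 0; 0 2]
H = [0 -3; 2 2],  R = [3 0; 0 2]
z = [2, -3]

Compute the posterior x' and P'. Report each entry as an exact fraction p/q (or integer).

x' = [-1138/955, -393/955]
P' = [739/955 -276/955; -276/955 284/955]

x̄ = F·x = [-7, 1]
P̄ = F·P·Fᵀ + Q = [39 4; 4 4]
y = z − H·x̄ = [5, 9]
S = H·P̄·Hᵀ + R = [39 -48; -48 206]
K = P̄·Hᵀ·S⁻¹ = [276/955 463/955; -284/955 8/955]
x' = x̄ + K·y = [-1138/955, -393/955]
P' = (I − K·H)·P̄ = [739/955 -276/955; -276/955 284/955]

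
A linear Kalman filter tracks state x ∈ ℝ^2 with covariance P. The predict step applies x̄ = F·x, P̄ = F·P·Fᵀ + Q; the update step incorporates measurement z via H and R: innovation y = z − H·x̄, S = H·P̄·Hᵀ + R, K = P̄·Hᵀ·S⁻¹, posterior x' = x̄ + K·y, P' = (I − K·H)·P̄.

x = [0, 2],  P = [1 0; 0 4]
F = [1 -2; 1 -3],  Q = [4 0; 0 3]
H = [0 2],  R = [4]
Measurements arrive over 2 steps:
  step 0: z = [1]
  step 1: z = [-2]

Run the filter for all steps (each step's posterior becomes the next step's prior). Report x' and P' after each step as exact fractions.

step 0: x̄ = F·x = [-4, -6]
step 0: P̄ = F·P·Fᵀ + Q = [21 25; 25 40]
step 0: y = z − H·x̄ = [13]
step 0: S = H·P̄·Hᵀ + R = [164]
step 0: K = P̄·Hᵀ·S⁻¹ = [25/82; 20/41]
step 0: x' = x̄ + K·y = [-3/82, 14/41]
step 0: P' = (I − K·H)·P̄ = [236/41 25/41; 25/41 40/41]
step 1: x̄ = F·x = [-59/82, -87/82]
step 1: P̄ = F·P·Fᵀ + Q = [460/41 351/41; 351/41 569/41]
step 1: y = z − H·x̄ = [5/41]
step 1: S = H·P̄·Hᵀ + R = [2440/41]
step 1: K = P̄·Hᵀ·S⁻¹ = [351/1220; 569/1220]
step 1: x' = x̄ + K·y = [-167/244, -245/244]
step 1: P' = (I − K·H)·P̄ = [3839/610 351/610; 351/610 569/610]

step 0: x' = [-3/82, 14/41], P' = [236/41 25/41; 25/41 40/41]
step 1: x' = [-167/244, -245/244], P' = [3839/610 351/610; 351/610 569/610]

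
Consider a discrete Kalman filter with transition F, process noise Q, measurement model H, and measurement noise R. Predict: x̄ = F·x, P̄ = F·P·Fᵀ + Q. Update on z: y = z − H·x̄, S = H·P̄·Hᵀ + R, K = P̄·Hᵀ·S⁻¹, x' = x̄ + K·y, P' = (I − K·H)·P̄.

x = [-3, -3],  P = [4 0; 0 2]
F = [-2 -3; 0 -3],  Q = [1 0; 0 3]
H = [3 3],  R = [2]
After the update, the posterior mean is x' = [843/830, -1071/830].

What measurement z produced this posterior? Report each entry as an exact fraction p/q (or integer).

z = [-1]

x̄ = F·x = [15, 9]
P̄ = F·P·Fᵀ + Q = [35 18; 18 21]
S = H·P̄·Hᵀ + R = [830]
K = P̄·Hᵀ·S⁻¹ = [159/830; 117/830]
x' − x̄ = [-11607/830, -8541/830] = K·y
y = (KᵀK)⁻¹·Kᵀ·(x' − x̄) = [-73]
z = y + H·x̄ = [-73] + [72] = [-1]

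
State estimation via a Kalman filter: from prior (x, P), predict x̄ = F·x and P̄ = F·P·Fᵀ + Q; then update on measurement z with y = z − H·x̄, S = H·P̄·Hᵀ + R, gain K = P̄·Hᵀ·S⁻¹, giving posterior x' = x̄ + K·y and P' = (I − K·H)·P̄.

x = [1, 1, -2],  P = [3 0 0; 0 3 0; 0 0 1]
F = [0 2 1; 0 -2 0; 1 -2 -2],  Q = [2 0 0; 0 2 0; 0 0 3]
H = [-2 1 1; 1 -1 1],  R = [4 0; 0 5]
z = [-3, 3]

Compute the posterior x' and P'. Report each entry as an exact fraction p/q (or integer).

x' = [373/556, -314/139, 217/278]
P' = [1111/1112 107/139 185/556; 107/139 287/139 25/139; 185/556 25/139 525/278]

x̄ = F·x = [0, -2, 3]
P̄ = F·P·Fᵀ + Q = [15 -12 -14; -12 14 12; -14 12 22]
y = z − H·x̄ = [-4, -2]
S = H·P̄·Hᵀ + R = [228 -44; -44 28]
K = P̄·Hᵀ·S⁻¹ = [-249/1112 125/1112; 49/278 -31/139; 195/556 227/556]
x' = x̄ + K·y = [373/556, -314/139, 217/278]
P' = (I − K·H)·P̄ = [1111/1112 107/139 185/556; 107/139 287/139 25/139; 185/556 25/139 525/278]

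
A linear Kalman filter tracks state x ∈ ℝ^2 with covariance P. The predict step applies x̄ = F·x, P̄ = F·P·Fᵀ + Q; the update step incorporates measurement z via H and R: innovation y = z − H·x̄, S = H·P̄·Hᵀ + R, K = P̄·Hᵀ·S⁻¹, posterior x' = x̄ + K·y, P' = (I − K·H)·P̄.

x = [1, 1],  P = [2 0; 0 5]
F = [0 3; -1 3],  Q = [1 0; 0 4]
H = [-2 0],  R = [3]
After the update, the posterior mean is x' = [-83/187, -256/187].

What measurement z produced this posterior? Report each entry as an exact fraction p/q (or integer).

x̄ = F·x = [3, 2]
P̄ = F·P·Fᵀ + Q = [46 45; 45 51]
S = H·P̄·Hᵀ + R = [187]
K = P̄·Hᵀ·S⁻¹ = [-92/187; -90/187]
x' − x̄ = [-644/187, -630/187] = K·y
y = (KᵀK)⁻¹·Kᵀ·(x' − x̄) = [7]
z = y + H·x̄ = [7] + [-6] = [1]

z = [1]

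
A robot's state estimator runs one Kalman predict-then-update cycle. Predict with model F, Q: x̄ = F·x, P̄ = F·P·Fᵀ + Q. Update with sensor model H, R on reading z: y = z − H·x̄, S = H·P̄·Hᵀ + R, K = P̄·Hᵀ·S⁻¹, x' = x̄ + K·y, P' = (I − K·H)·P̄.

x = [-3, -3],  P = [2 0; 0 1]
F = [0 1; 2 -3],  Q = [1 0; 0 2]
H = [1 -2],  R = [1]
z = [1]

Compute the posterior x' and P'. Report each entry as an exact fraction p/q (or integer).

x' = [-193/91, -137/91]
P' = [118/91 55/91; 55/91 48/91]

x̄ = F·x = [-3, 3]
P̄ = F·P·Fᵀ + Q = [2 -3; -3 19]
y = z − H·x̄ = [10]
S = H·P̄·Hᵀ + R = [91]
K = P̄·Hᵀ·S⁻¹ = [8/91; -41/91]
x' = x̄ + K·y = [-193/91, -137/91]
P' = (I − K·H)·P̄ = [118/91 55/91; 55/91 48/91]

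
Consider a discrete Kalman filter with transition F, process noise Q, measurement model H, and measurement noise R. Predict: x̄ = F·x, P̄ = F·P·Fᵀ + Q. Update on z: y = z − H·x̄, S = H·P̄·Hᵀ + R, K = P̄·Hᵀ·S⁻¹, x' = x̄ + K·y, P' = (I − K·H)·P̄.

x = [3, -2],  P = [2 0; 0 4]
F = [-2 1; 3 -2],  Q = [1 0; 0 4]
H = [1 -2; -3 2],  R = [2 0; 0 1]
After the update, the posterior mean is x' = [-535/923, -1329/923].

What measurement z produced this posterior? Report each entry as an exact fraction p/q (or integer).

x̄ = F·x = [-8, 13]
P̄ = F·P·Fᵀ + Q = [13 -20; -20 38]
S = H·P̄·Hᵀ + R = [247 -351; -351 510]
K = P̄·Hᵀ·S⁻¹ = [-233/923 -70/213; -408/923 -8/213]
x' − x̄ = [6849/923, -13328/923] = K·y
y = (KᵀK)⁻¹·Kᵀ·(x' − x̄) = [37, -51]
z = y + H·x̄ = [37, -51] + [-34, 50] = [3, -1]

z = [3, -1]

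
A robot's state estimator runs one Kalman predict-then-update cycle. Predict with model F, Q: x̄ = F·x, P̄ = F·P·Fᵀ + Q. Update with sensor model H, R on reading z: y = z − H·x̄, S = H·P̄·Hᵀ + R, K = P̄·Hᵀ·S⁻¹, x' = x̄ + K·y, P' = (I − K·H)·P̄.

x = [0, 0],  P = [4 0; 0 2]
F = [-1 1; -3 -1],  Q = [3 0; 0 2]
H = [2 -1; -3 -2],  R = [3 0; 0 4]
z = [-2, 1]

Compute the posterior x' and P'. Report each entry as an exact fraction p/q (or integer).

x̄ = F·x = [0, 0]
P̄ = F·P·Fᵀ + Q = [9 10; 10 40]
y = z − H·x̄ = [-2, 1]
S = H·P̄·Hᵀ + R = [39 16; 16 365]
K = P̄·Hᵀ·S⁻¹ = [3672/13979 -1961/13979; -5540/13979 -3970/13979]
x' = x̄ + K·y = [-9305/13979, 7110/13979]
P' = (I − K·H)·P̄ = [4268/13979 -2480/13979; -2480/13979 11660/13979]

x' = [-9305/13979, 7110/13979]
P' = [4268/13979 -2480/13979; -2480/13979 11660/13979]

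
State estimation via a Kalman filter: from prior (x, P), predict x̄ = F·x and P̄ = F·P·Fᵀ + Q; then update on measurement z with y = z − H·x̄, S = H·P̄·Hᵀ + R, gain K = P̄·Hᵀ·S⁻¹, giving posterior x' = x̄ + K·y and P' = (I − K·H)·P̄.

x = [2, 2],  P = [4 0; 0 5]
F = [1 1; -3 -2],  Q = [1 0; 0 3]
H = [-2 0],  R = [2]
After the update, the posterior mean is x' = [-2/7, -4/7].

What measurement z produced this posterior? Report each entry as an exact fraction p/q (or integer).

z = [1]

x̄ = F·x = [4, -10]
P̄ = F·P·Fᵀ + Q = [10 -22; -22 59]
S = H·P̄·Hᵀ + R = [42]
K = P̄·Hᵀ·S⁻¹ = [-10/21; 22/21]
x' − x̄ = [-30/7, 66/7] = K·y
y = (KᵀK)⁻¹·Kᵀ·(x' − x̄) = [9]
z = y + H·x̄ = [9] + [-8] = [1]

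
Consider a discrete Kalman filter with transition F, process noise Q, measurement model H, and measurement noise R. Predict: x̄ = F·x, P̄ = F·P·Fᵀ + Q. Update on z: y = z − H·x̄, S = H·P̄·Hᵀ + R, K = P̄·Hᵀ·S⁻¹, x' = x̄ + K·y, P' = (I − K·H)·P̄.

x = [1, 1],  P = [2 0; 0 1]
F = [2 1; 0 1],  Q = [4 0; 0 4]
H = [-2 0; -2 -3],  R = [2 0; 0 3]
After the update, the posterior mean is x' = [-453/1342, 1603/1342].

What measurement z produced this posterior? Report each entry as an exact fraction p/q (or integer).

z = [1, -3]

x̄ = F·x = [3, 1]
P̄ = F·P·Fᵀ + Q = [13 1; 1 5]
S = H·P̄·Hᵀ + R = [54 58; 58 112]
K = P̄·Hᵀ·S⁻¹ = [-615/1342 -29/1342; 381/1342 -401/1342]
x' − x̄ = [-4479/1342, 261/1342] = K·y
y = (KᵀK)⁻¹·Kᵀ·(x' − x̄) = [7, 6]
z = y + H·x̄ = [7, 6] + [-6, -9] = [1, -3]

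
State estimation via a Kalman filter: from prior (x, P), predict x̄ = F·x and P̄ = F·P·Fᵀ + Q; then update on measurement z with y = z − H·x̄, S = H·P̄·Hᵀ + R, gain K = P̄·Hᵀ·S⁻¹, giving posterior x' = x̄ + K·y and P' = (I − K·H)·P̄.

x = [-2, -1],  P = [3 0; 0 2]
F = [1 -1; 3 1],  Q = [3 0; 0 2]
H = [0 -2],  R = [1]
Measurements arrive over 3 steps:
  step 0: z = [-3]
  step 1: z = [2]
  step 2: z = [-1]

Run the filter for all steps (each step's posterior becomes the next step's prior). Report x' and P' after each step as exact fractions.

step 0: x̄ = F·x = [-1, -7]
step 0: P̄ = F·P·Fᵀ + Q = [8 7; 7 31]
step 0: y = z − H·x̄ = [-17]
step 0: S = H·P̄·Hᵀ + R = [125]
step 0: K = P̄·Hᵀ·S⁻¹ = [-14/125; -62/125]
step 0: x' = x̄ + K·y = [113/125, 179/125]
step 0: P' = (I − K·H)·P̄ = [804/125 7/125; 7/125 31/125]
step 1: x̄ = F·x = [-66/125, 518/125]
step 1: P̄ = F·P·Fᵀ + Q = [1196/125 2367/125; 2367/125 7559/125]
step 1: y = z − H·x̄ = [1286/125]
step 1: S = H·P̄·Hᵀ + R = [30361/125]
step 1: K = P̄·Hᵀ·S⁻¹ = [-4734/30361; -15118/30361]
step 1: x' = x̄ + K·y = [-64734/30361, -29718/30361]
step 1: P' = (I − K·H)·P̄ = [111208/30361 2367/30361; 2367/30361 7559/30361]
step 2: x̄ = F·x = [-35016/30361, -223920/30361]
step 2: P̄ = F·P·Fᵀ + Q = [205116/30361 321331/30361; 321331/30361 1083355/30361]
step 2: y = z − H·x̄ = [-478201/30361]
step 2: S = H·P̄·Hᵀ + R = [4363781/30361]
step 2: K = P̄·Hᵀ·S⁻¹ = [-642662/4363781; -2166710/4363781]
step 2: x' = x̄ + K·y = [5089406/4363781, 1942790/4363781]
step 2: P' = (I − K·H)·P̄ = [15877832/4363781 321331/4363781; 321331/4363781 1083355/4363781]

step 0: x' = [113/125, 179/125], P' = [804/125 7/125; 7/125 31/125]
step 1: x' = [-64734/30361, -29718/30361], P' = [111208/30361 2367/30361; 2367/30361 7559/30361]
step 2: x' = [5089406/4363781, 1942790/4363781], P' = [15877832/4363781 321331/4363781; 321331/4363781 1083355/4363781]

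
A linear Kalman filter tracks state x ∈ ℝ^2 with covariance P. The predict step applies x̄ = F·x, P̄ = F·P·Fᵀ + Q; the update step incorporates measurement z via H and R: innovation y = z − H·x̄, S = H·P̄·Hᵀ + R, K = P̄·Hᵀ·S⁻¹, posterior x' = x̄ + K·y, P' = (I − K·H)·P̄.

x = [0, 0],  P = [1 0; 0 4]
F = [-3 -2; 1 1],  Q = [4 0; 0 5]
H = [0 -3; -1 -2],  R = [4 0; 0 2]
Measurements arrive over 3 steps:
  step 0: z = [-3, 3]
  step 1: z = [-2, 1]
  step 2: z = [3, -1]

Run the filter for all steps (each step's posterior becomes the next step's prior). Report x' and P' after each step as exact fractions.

step 0: x' = [-2629/603, 59/67], P' = [5978/1809 -160/201; -160/201 28/67]
step 1: x' = [-407007/675083, 157634/675083], P' = [2224327/675083 -525848/675083; -525848/675083 276476/675083]
step 2: x' = [2822610225/1010802527, -952892839/1010802527], P' = [3331795190/1010802527 -787755936/1010802527; -787755936/1010802527 414087372/1010802527]

step 0: x̄ = F·x = [0, 0]
step 0: P̄ = F·P·Fᵀ + Q = [29 -11; -11 10]
step 0: y = z − H·x̄ = [-3, 3]
step 0: S = H·P̄·Hᵀ + R = [94 27; 27 27]
step 0: K = P̄·Hᵀ·S⁻¹ = [40/67 -1549/1809; -21/67 -4/201]
step 0: x' = x̄ + K·y = [-2629/603, 59/67]
step 0: P' = (I − K·H)·P̄ = [5978/1809 -160/201; -160/201 28/67]
step 1: x̄ = F·x = [2275/201, -2098/603]
step 1: P̄ = F·P·Fᵀ + Q = [5198/201 -4082/603; -4082/603 12899/1809]
step 1: y = z − H·x̄ = [-2500/201, 3232/603]
step 1: S = H·P̄·Hᵀ + R = [13703/201 13552/603; 13552/603 53012/1809]
step 1: K = P̄·Hᵀ·S⁻¹ = [394386/675083 -1172631/1350166; -207357/675083 -13552/675083]
step 1: x' = x̄ + K·y = [-407007/675083, 157634/675083]
step 1: P' = (I − K·H)·P̄ = [2224327/675083 -525848/675083; -525848/675083 276476/675083]
step 2: x̄ = F·x = [905753/675083, -249373/675083]
step 2: P̄ = F·P·Fᵀ + Q = [17515003/675083 -4596693/675083; -4596693/675083 4824522/675083]
step 2: y = z − H·x̄ = [1277130/675083, -268076/675083]
step 2: S = H·P̄·Hᵀ + R = [46121030/675083 15157053/675083; 15157053/675083 19776485/675083]
step 2: K = P̄·Hᵀ·S⁻¹ = [590816952/1010802527 -878141659/1010802527; -310565529/1010802527 -20209404/1010802527]
step 2: x' = x̄ + K·y = [2822610225/1010802527, -952892839/1010802527]
step 2: P' = (I − K·H)·P̄ = [3331795190/1010802527 -787755936/1010802527; -787755936/1010802527 414087372/1010802527]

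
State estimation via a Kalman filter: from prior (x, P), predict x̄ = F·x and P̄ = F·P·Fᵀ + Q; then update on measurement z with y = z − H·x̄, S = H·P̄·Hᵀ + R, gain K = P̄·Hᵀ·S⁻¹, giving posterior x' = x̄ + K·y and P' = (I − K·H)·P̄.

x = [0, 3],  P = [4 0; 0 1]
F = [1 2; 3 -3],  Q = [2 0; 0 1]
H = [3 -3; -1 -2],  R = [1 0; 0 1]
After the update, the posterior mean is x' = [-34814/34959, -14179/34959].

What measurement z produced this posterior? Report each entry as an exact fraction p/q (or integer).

x̄ = F·x = [6, -9]
P̄ = F·P·Fᵀ + Q = [10 6; 6 46]
S = H·P̄·Hᵀ + R = [397 228; 228 219]
K = P̄·Hᵀ·S⁻¹ = [2548/11653 -11470/34959; -1312/11653 -11546/34959]
x' − x̄ = [-244568/34959, 300452/34959] = K·y
y = (KᵀK)⁻¹·Kᵀ·(x' − x̄) = [-47, -10]
z = y + H·x̄ = [-47, -10] + [45, 12] = [-2, 2]

z = [-2, 2]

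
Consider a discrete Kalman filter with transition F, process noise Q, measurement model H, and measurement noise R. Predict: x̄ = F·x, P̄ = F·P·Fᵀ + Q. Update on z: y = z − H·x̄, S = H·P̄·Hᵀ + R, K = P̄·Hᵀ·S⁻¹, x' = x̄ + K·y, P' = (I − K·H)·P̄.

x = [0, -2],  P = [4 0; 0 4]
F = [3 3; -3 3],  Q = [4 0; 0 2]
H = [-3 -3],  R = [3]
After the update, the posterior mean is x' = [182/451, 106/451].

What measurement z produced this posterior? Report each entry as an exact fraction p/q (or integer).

z = [-2]

x̄ = F·x = [-6, -6]
P̄ = F·P·Fᵀ + Q = [76 0; 0 74]
S = H·P̄·Hᵀ + R = [1353]
K = P̄·Hᵀ·S⁻¹ = [-76/451; -74/451]
x' − x̄ = [2888/451, 2812/451] = K·y
y = (KᵀK)⁻¹·Kᵀ·(x' − x̄) = [-38]
z = y + H·x̄ = [-38] + [36] = [-2]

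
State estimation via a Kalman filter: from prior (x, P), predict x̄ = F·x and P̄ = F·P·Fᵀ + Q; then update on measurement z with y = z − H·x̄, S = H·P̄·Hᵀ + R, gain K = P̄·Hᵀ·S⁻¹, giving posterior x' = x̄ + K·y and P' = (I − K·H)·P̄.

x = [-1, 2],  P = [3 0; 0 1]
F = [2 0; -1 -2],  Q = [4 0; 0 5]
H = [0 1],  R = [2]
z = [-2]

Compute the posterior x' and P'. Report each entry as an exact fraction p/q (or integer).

x' = [-17/7, -15/7]
P' = [94/7 -6/7; -6/7 12/7]

x̄ = F·x = [-2, -3]
P̄ = F·P·Fᵀ + Q = [16 -6; -6 12]
y = z − H·x̄ = [1]
S = H·P̄·Hᵀ + R = [14]
K = P̄·Hᵀ·S⁻¹ = [-3/7; 6/7]
x' = x̄ + K·y = [-17/7, -15/7]
P' = (I − K·H)·P̄ = [94/7 -6/7; -6/7 12/7]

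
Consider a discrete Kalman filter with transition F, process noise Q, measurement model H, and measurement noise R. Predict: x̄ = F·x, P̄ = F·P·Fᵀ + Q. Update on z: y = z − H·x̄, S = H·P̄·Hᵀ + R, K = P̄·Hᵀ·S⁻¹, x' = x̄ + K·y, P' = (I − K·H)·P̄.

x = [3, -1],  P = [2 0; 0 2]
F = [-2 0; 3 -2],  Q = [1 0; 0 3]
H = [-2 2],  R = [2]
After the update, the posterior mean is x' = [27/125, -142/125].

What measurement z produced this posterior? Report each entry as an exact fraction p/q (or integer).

z = [-3]

x̄ = F·x = [-6, 11]
P̄ = F·P·Fᵀ + Q = [9 -12; -12 29]
S = H·P̄·Hᵀ + R = [250]
K = P̄·Hᵀ·S⁻¹ = [-21/125; 41/125]
x' − x̄ = [777/125, -1517/125] = K·y
y = (KᵀK)⁻¹·Kᵀ·(x' − x̄) = [-37]
z = y + H·x̄ = [-37] + [34] = [-3]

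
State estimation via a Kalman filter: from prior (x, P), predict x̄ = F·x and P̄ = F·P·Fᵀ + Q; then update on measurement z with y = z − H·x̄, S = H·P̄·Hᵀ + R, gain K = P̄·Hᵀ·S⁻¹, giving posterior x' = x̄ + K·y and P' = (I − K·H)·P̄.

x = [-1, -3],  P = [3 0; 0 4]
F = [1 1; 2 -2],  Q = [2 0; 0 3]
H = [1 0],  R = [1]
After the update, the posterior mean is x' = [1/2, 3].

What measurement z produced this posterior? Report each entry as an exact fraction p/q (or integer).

z = [1]

x̄ = F·x = [-4, 4]
P̄ = F·P·Fᵀ + Q = [9 -2; -2 31]
S = H·P̄·Hᵀ + R = [10]
K = P̄·Hᵀ·S⁻¹ = [9/10; -1/5]
x' − x̄ = [9/2, -1] = K·y
y = (KᵀK)⁻¹·Kᵀ·(x' − x̄) = [5]
z = y + H·x̄ = [5] + [-4] = [1]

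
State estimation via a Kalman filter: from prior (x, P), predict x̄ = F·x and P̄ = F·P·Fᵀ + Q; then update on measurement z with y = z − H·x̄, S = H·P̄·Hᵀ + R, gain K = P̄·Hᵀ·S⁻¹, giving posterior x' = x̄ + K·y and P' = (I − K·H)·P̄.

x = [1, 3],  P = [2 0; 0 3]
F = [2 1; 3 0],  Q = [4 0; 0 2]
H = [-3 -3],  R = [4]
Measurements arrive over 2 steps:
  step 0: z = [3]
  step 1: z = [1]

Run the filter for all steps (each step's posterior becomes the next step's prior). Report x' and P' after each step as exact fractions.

step 0: x̄ = F·x = [5, 3]
step 0: P̄ = F·P·Fᵀ + Q = [15 12; 12 20]
step 0: y = z − H·x̄ = [27]
step 0: S = H·P̄·Hᵀ + R = [535]
step 0: K = P̄·Hᵀ·S⁻¹ = [-81/535; -96/535]
step 0: x' = x̄ + K·y = [488/535, -987/535]
step 0: P' = (I − K·H)·P̄ = [1464/535 -1356/535; -1356/535 1484/535]
step 1: x̄ = F·x = [-11/535, 1464/535]
step 1: P̄ = F·P·Fᵀ + Q = [4056/535 4716/535; 4716/535 14246/535]
step 1: y = z − H·x̄ = [4894/535]
step 1: S = H·P̄·Hᵀ + R = [251746/535]
step 1: K = P̄·Hᵀ·S⁻¹ = [-13158/125873; -28443/125873]
step 1: x' = x̄ + K·y = [-122953/125873, 84258/125873]
step 1: P' = (I − K·H)·P̄ = [307056/125873 -289512/125873; -289512/125873 327436/125873]

step 0: x' = [488/535, -987/535], P' = [1464/535 -1356/535; -1356/535 1484/535]
step 1: x' = [-122953/125873, 84258/125873], P' = [307056/125873 -289512/125873; -289512/125873 327436/125873]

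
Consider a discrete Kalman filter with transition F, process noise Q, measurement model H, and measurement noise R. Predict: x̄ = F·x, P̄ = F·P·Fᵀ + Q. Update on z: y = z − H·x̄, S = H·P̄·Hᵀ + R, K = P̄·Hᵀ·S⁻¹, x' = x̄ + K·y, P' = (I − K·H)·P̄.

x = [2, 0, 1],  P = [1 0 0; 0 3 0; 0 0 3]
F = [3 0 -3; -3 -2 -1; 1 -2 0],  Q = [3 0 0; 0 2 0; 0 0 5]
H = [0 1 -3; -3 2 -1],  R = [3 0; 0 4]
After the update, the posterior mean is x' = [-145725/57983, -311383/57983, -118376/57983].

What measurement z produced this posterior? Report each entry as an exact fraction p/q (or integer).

x̄ = F·x = [3, -7, 2]
P̄ = F·P·Fᵀ + Q = [39 0 3; 0 26 9; 3 9 18]
S = H·P̄·Hᵀ + R = [137 70; 70 459]
K = P̄·Hᵀ·S⁻¹ = [4269/57983 -15810/57983; -3469/57983 5961/57983; -20025/57983 1917/57983]
x' − x̄ = [-319674/57983, 94498/57983, -234342/57983] = K·y
y = (KᵀK)⁻¹·Kᵀ·(x' − x̄) = [14, 24]
z = y + H·x̄ = [14, 24] + [-13, -25] = [1, -1]

z = [1, -1]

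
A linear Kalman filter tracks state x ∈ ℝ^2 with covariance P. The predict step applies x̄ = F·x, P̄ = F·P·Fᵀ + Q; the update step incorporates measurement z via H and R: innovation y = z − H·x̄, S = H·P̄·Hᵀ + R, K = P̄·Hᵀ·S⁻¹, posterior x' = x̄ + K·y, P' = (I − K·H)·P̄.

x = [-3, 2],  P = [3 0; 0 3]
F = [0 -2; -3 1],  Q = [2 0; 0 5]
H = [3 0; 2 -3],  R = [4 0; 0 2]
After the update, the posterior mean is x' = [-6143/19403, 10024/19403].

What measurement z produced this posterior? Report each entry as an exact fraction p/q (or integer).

x̄ = F·x = [-4, 11]
P̄ = F·P·Fᵀ + Q = [14 -6; -6 35]
S = H·P̄·Hᵀ + R = [130 138; 138 445]
K = P̄·Hᵀ·S⁻¹ = [6171/19403 92/19403; 4068/19403 -6363/19403]
x' − x̄ = [71469/19403, -203409/19403] = K·y
y = (KᵀK)⁻¹·Kᵀ·(x' − x̄) = [11, 39]
z = y + H·x̄ = [11, 39] + [-12, -41] = [-1, -2]

z = [-1, -2]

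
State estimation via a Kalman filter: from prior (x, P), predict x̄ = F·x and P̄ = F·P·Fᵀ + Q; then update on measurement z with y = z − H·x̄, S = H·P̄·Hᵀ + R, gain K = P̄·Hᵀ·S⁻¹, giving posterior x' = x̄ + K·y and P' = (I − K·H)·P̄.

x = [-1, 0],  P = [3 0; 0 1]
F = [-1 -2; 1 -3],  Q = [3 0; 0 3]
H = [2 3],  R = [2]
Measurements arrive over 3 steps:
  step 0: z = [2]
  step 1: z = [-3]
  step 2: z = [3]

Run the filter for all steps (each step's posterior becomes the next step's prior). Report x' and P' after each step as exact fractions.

step 0: x̄ = F·x = [1, -1]
step 0: P̄ = F·P·Fᵀ + Q = [10 3; 3 15]
step 0: y = z − H·x̄ = [3]
step 0: S = H·P̄·Hᵀ + R = [213]
step 0: K = P̄·Hᵀ·S⁻¹ = [29/213; 17/71]
step 0: x' = x̄ + K·y = [100/71, -20/71]
step 0: P' = (I − K·H)·P̄ = [1289/213 -280/71; -280/71 198/71]
step 1: x̄ = F·x = [-60/71, 160/71]
step 1: P̄ = F·P·Fᵀ + Q = [944/213 1435/213; 1435/213 12314/213]
step 1: y = z − H·x̄ = [-573/71]
step 1: S = H·P̄·Hᵀ + R = [132248/213]
step 1: K = P̄·Hᵀ·S⁻¹ = [6193/132248; 9953/33062]
step 1: x' = x̄ + K·y = [-161739/132248, -5819/33062]
step 1: P' = (I − K·H)·P̄ = [406051/132248 -66643/33062; -66643/33062 25532/16531]
step 2: x̄ = F·x = [208291/132248, -91911/132248]
step 2: P̄ = F·P·Fᵀ + Q = [553531/132248 552913/132248; 552913/132248 4240531/132248]
step 2: y = z − H·x̄ = [4195/2168]
step 2: S = H·P̄·Hᵀ + R = [775055/2168]
step 2: K = P̄·Hᵀ·S⁻¹ = [45341/775055; 226679/775055]
step 2: x' = x̄ + K·y = [15963055/9455671, -1220485/9455671]
step 2: P' = (I − K·H)·P̄ = [140042798/47278355 -91517998/47278355; -91517998/47278355 70230278/47278355]

step 0: x' = [100/71, -20/71], P' = [1289/213 -280/71; -280/71 198/71]
step 1: x' = [-161739/132248, -5819/33062], P' = [406051/132248 -66643/33062; -66643/33062 25532/16531]
step 2: x' = [15963055/9455671, -1220485/9455671], P' = [140042798/47278355 -91517998/47278355; -91517998/47278355 70230278/47278355]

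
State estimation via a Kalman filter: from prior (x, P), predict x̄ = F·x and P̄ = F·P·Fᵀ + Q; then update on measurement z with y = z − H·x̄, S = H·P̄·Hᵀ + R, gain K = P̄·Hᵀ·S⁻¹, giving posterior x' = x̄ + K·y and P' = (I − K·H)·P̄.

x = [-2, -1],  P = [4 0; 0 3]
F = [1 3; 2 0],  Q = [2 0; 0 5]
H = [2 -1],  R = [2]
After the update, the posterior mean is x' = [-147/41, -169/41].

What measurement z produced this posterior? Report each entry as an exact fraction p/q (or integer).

x̄ = F·x = [-5, -4]
P̄ = F·P·Fᵀ + Q = [33 8; 8 21]
S = H·P̄·Hᵀ + R = [123]
K = P̄·Hᵀ·S⁻¹ = [58/123; -5/123]
x' − x̄ = [58/41, -5/41] = K·y
y = (KᵀK)⁻¹·Kᵀ·(x' − x̄) = [3]
z = y + H·x̄ = [3] + [-6] = [-3]

z = [-3]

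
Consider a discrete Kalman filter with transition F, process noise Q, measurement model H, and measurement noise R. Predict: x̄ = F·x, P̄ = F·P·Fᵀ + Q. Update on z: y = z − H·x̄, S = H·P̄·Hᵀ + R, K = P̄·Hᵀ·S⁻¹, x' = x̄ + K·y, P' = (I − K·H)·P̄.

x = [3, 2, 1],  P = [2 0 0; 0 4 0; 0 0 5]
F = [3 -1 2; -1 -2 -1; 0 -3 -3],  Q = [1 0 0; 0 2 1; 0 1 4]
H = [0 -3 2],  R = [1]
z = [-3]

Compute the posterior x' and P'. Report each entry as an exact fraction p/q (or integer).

x' = [441/43, -733/86, -612/43]
P' = [1777/43 -314/43 -474/43; -314/43 2125/86 1595/43; -474/43 1595/43 2405/43]

x̄ = F·x = [9, -8, -9]
P̄ = F·P·Fᵀ + Q = [43 -8 -18; -8 25 40; -18 40 85]
y = z − H·x̄ = [-9]
S = H·P̄·Hᵀ + R = [86]
K = P̄·Hᵀ·S⁻¹ = [-6/43; 5/86; 25/43]
x' = x̄ + K·y = [441/43, -733/86, -612/43]
P' = (I − K·H)·P̄ = [1777/43 -314/43 -474/43; -314/43 2125/86 1595/43; -474/43 1595/43 2405/43]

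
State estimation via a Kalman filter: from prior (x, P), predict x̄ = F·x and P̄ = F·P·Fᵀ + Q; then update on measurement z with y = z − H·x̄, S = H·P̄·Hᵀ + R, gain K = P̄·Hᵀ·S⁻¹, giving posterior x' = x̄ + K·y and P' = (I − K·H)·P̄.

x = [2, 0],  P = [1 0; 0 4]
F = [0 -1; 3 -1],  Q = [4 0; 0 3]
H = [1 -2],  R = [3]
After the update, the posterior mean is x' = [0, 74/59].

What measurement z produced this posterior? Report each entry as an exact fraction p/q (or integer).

x̄ = F·x = [0, 6]
P̄ = F·P·Fᵀ + Q = [8 4; 4 16]
S = H·P̄·Hᵀ + R = [59]
K = P̄·Hᵀ·S⁻¹ = [0; -28/59]
x' − x̄ = [0, -280/59] = K·y
y = (KᵀK)⁻¹·Kᵀ·(x' − x̄) = [10]
z = y + H·x̄ = [10] + [-12] = [-2]

z = [-2]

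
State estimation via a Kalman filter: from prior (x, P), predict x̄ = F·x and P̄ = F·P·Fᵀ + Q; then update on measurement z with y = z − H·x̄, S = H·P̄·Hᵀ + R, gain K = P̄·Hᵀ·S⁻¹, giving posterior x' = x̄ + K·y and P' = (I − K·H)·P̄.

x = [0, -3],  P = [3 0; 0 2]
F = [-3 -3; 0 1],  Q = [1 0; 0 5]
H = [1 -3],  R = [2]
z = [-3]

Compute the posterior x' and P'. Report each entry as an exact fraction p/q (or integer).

x' = [-1/7, 6/7]
P' = [2666/147 282/49; 282/49 100/49]

x̄ = F·x = [9, -3]
P̄ = F·P·Fᵀ + Q = [46 -6; -6 7]
y = z − H·x̄ = [-21]
S = H·P̄·Hᵀ + R = [147]
K = P̄·Hᵀ·S⁻¹ = [64/147; -9/49]
x' = x̄ + K·y = [-1/7, 6/7]
P' = (I − K·H)·P̄ = [2666/147 282/49; 282/49 100/49]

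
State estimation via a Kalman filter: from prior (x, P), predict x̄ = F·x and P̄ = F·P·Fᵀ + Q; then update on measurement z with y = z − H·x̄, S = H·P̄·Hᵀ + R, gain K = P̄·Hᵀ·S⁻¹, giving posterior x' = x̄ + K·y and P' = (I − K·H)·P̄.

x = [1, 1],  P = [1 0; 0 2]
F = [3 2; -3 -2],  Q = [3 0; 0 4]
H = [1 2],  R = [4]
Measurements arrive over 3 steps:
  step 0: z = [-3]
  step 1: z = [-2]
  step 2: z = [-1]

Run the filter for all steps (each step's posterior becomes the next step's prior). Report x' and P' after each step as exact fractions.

step 0: x̄ = F·x = [5, -5]
step 0: P̄ = F·P·Fᵀ + Q = [20 -17; -17 21]
step 0: y = z − H·x̄ = [2]
step 0: S = H·P̄·Hᵀ + R = [40]
step 0: K = P̄·Hᵀ·S⁻¹ = [-7/20; 5/8]
step 0: x' = x̄ + K·y = [43/10, -15/4]
step 0: P' = (I − K·H)·P̄ = [151/10 -33/4; -33/4 43/8]
step 1: x̄ = F·x = [27/5, -27/5]
step 1: P̄ = F·P·Fᵀ + Q = [307/5 -292/5; -292/5 312/5]
step 1: y = z − H·x̄ = [17/5]
step 1: S = H·P̄·Hᵀ + R = [407/5]
step 1: K = P̄·Hᵀ·S⁻¹ = [-277/407; 332/407]
step 1: x' = x̄ + K·y = [1256/407, -1069/407]
step 1: P' = (I − K·H)·P̄ = [9644/407 -5376/407; -5376/407 3352/407]
step 2: x̄ = F·x = [1630/407, -1630/407]
step 2: P̄ = F·P·Fᵀ + Q = [36913/407 -35692/407; -35692/407 37320/407]
step 2: y = z − H·x̄ = [1223/407]
step 2: S = H·P̄·Hᵀ + R = [45053/407]
step 2: K = P̄·Hᵀ·S⁻¹ = [-34471/45053; 38948/45053]
step 2: x' = x̄ + K·y = [76851/45053, -63398/45053]
step 2: P' = (I − K·H)·P̄ = [1166564/45053 -652224/45053; -652224/45053 404008/45053]

step 0: x' = [43/10, -15/4], P' = [151/10 -33/4; -33/4 43/8]
step 1: x' = [1256/407, -1069/407], P' = [9644/407 -5376/407; -5376/407 3352/407]
step 2: x' = [76851/45053, -63398/45053], P' = [1166564/45053 -652224/45053; -652224/45053 404008/45053]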